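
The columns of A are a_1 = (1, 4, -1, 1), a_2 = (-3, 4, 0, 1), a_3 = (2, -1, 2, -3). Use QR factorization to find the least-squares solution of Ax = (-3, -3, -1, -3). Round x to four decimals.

x = (-1.2013, 0.4596, 0.0870)

a_1 = (1, 4, -1, 1); ‖a_1‖ = 4.3589, so q_1 = (0.2294, 0.9177, -0.2294, 0.2294).
q_1·a_2 = 0.2294·(-3) + 0.9177·4 + (-0.2294)·0 + 0.2294·1 = 3.2118.
u_2 = a_2 − 3.2118·q_1 = (-3.7368, 1.0526, 0.7368, 0.2632).
‖u_2‖ = 3.9603, so q_2 = (-0.9436, 0.2658, 0.1861, 0.0664).
q_1·a_3 = 0.2294·2 + 0.9177·(-1) + (-0.2294)·2 + 0.2294·(-3) = -1.6059; q_2·a_3 = (-0.9436)·2 + 0.2658·(-1) + 0.1861·2 + 0.0664·(-3) = -1.9802.
u_3 = a_3 + 1.6059·q_1 + 1.9802·q_2 = (0.5000, 1.0000, 2.0000, -2.5000).
‖u_3‖ = 3.3912, so q_3 = (0.1474, 0.2949, 0.5898, -0.7372).
Qᵀb = (-3.9001, 1.6479, 0.2949).
Back-substitute: x_3 = 0.2949/3.3912 = 0.0870.
x_2 = (1.6479 + 1.9802·0.0870)/3.9603 = 0.4596.
x_1 = (-3.9001 − 3.2118·0.4596 + 1.6059·0.0870)/4.3589 = -1.2013.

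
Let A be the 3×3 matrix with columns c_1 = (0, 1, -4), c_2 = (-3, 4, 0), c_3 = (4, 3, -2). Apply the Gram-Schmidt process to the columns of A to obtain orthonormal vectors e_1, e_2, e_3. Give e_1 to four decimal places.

e_1 = (0.0000, 0.2425, -0.9701)

e_1 = c_1/‖c_1‖ = (0, 1, -4)/4.1231 = (0.0000, 0.2425, -0.9701).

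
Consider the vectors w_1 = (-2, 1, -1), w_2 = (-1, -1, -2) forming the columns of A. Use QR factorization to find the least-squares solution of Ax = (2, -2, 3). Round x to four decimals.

e_1 = w_1/‖w_1‖ = (-2, 1, -1)/2.4495 = (-0.8165, 0.4082, -0.4082).
r_{12} = e_1·w_2 = 1.2247.
u_2 = w_2 − 1.2247·e_1 = (0.0000, -1.5000, -1.5000).
‖u_2‖ = 2.1213, so e_2 = (0.0000, -0.7071, -0.7071).
Qᵀb = (-3.6742, -0.7071).
Back-substitute: x_2 = -0.7071/2.1213 = -0.3333.
x_1 = (-3.6742 − 1.2247·(-0.3333))/2.4495 = -1.3333.

x = (-1.3333, -0.3333)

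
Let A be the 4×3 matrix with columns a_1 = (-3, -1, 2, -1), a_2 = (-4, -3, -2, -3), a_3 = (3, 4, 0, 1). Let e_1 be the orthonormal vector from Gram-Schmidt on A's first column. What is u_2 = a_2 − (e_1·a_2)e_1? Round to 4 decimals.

a_1 = (-3, -1, 2, -1); ‖a_1‖ = 3.8730, so e_1 = (-0.7746, -0.2582, 0.5164, -0.2582).
e_1·a_2 = (-0.7746)·(-4) + (-0.2582)·(-3) + 0.5164·(-2) + (-0.2582)·(-3) = 3.6148.
u_2 = a_2 − 3.6148·e_1 = (-1.2000, -2.0667, -3.8667, -2.0667).

u_2 = (-1.2000, -2.0667, -3.8667, -2.0667)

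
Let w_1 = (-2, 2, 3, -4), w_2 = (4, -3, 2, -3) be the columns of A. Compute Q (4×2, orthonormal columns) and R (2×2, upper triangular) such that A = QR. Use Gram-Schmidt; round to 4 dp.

Q = [[-0.3482, 0.6926], [0.3482, -0.5294], [0.5222, 0.2672], [-0.6963, -0.4106]], R = [[5.7446, 0.6963], [0.0000, 6.1250]]

q_1 = w_1/‖w_1‖ = (-2, 2, 3, -4)/5.7446 = (-0.3482, 0.3482, 0.5222, -0.6963).
r_{12} = q_1·w_2 = 0.6963.
u_2 = w_2 − 0.6963·q_1 = (4.2424, -3.2424, 1.6364, -2.5152).
‖u_2‖ = 6.1250, so q_2 = (0.6926, -0.5294, 0.2672, -0.4106).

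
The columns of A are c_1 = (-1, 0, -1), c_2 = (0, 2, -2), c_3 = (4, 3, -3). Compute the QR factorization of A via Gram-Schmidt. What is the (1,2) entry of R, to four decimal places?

r_{12} = 1.4142

c_1 = (-1, 0, -1); ‖c_1‖ = 1.4142, so e_1 = (-0.7071, 0.0000, -0.7071).
r_{12} = e_1·c_2 = 1.4142.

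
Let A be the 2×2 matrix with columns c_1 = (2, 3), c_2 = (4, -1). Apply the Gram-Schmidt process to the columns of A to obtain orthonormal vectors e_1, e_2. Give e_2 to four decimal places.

e_1 = c_1/‖c_1‖ = (2, 3)/3.6056 = (0.5547, 0.8321).
r_{12} = e_1·c_2 = 1.3868.
u_2 = c_2 − 1.3868·e_1 = (3.2308, -2.1538).
‖u_2‖ = 3.8829, so e_2 = (0.8321, -0.5547).

e_2 = (0.8321, -0.5547)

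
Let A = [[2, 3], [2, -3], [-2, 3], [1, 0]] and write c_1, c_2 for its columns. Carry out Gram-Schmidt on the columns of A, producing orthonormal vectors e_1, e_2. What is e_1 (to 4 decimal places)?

c_1 = (2, 2, -2, 1); ‖c_1‖ = 3.6056, so e_1 = (0.5547, 0.5547, -0.5547, 0.2774).

e_1 = (0.5547, 0.5547, -0.5547, 0.2774)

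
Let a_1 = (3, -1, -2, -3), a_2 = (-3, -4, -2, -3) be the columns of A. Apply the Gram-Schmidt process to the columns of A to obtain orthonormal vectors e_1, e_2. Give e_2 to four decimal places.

e_2 = (-0.6814, -0.6154, -0.2198, -0.3297)

a_1 = (3, -1, -2, -3); ‖a_1‖ = 4.7958, so e_1 = (0.6255, -0.2085, -0.4170, -0.6255).
e_1·a_2 = 0.6255·(-3) + (-0.2085)·(-4) + (-0.4170)·(-2) + (-0.6255)·(-3) = 1.6681.
u_2 = a_2 − 1.6681·e_1 = (-4.0435, -3.6522, -1.3043, -1.9565).
‖u_2‖ = 5.9344, so e_2 = (-0.6814, -0.6154, -0.2198, -0.3297).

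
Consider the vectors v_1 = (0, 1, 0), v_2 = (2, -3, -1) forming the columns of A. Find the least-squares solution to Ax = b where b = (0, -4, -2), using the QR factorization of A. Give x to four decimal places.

x = (-2.8000, 0.4000)

v_1 = (0, 1, 0); ‖v_1‖ = 1.0000, so e_1 = (0.0000, 1.0000, 0.0000).
e_1·v_2 = 0.0000·2 + 1.0000·(-3) + 0.0000·(-1) = -3.0000.
u_2 = v_2 + 3.0000·e_1 = (2.0000, 0.0000, -1.0000).
‖u_2‖ = 2.2361, so e_2 = (0.8944, 0.0000, -0.4472).
Qᵀb = (-4.0000, 0.8944).
Back-substitute: x_2 = 0.8944/2.2361 = 0.4000.
x_1 = (-4.0000 + 3.0000·0.4000)/1.0000 = -2.8000.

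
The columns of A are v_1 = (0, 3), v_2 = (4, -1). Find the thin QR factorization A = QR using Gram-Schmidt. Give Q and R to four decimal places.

q_1 = v_1/‖v_1‖ = (0, 3)/3.0000 = (0.0000, 1.0000).
r_{12} = q_1·v_2 = -1.0000.
u_2 = v_2 + 1.0000·q_1 = (4.0000, 0.0000).
‖u_2‖ = 4.0000, so q_2 = (1.0000, 0.0000).

Q = [[0.0000, 1.0000], [1.0000, 0.0000]], R = [[3.0000, -1.0000], [0.0000, 4.0000]]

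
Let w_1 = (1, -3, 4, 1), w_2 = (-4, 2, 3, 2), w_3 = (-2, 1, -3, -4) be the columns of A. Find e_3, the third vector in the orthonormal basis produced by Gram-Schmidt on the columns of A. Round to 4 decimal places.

e_3 = (-0.4734, -0.2863, 0.1101, -0.8257)

e_1 = w_1/‖w_1‖ = (1, -3, 4, 1)/5.1962 = (0.1925, -0.5774, 0.7698, 0.1925).
r_{12} = e_1·w_2 = 0.7698.
u_2 = w_2 − 0.7698·e_1 = (-4.1481, 2.4444, 2.4074, 1.8519).
‖u_2‖ = 5.6928, so e_2 = (-0.7287, 0.4294, 0.4229, 0.3253).
r_{13} = e_1·w_3 = -4.0415; r_{23} = e_2·w_3 = -0.6831.
u_3 = w_3 + 4.0415·e_1 + 0.6831·e_2 = (-1.7200, -1.0400, 0.4000, -3.0000).
‖u_3‖ = 3.6332, so e_3 = (-0.4734, -0.2863, 0.1101, -0.8257).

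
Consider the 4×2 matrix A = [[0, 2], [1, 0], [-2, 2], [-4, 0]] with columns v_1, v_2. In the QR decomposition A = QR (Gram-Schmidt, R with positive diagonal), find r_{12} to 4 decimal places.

v_1 = (0, 1, -2, -4); ‖v_1‖ = 4.5826, so q_1 = (0.0000, 0.2182, -0.4364, -0.8729).
r_{12} = q_1·v_2 = -0.8729.

r_{12} = -0.8729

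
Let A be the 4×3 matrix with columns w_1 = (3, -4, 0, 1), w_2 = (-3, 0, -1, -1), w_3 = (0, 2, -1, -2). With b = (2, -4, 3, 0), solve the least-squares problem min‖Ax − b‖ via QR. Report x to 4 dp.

x = (0.5957, -0.1362, -0.5149)

w_1 = (3, -4, 0, 1); ‖w_1‖ = 5.0990, so e_1 = (0.5883, -0.7845, 0.0000, 0.1961).
e_1·w_2 = 0.5883·(-3) + (-0.7845)·0 + 0.0000·(-1) + 0.1961·(-1) = -1.9612.
u_2 = w_2 + 1.9612·e_1 = (-1.8462, -1.5385, -1.0000, -0.6154).
‖u_2‖ = 2.6747, so e_2 = (-0.6902, -0.5752, -0.3739, -0.2301).
e_1·w_3 = 0.5883·0 + (-0.7845)·2 + 0.0000·(-1) + 0.1961·(-2) = -1.9612; e_2·w_3 = (-0.6902)·0 + (-0.5752)·2 + (-0.3739)·(-1) + (-0.2301)·(-2) = -0.3164.
u_3 = w_3 + 1.9612·e_1 + 0.3164·e_2 = (0.9355, 0.2796, -1.1183, -1.6882).
‖u_3‖ = 2.2481, so e_3 = (0.4161, 0.1244, -0.4974, -0.7509).
Qᵀb = (4.3146, -0.2013, -1.1575).
Back-substitute: x_3 = -1.1575/2.2481 = -0.5149.
x_2 = (-0.2013 + 0.3164·(-0.5149))/2.6747 = -0.1362.
x_1 = (4.3146 + 1.9612·(-0.1362) + 1.9612·(-0.5149))/5.0990 = 0.5957.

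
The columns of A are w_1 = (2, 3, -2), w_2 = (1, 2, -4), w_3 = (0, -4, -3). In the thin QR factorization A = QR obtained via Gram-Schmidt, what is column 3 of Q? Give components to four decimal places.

w_1 = (2, 3, -2); ‖w_1‖ = 4.1231, so e_1 = (0.4851, 0.7276, -0.4851).
e_1·w_2 = 0.4851·1 + 0.7276·2 + (-0.4851)·(-4) = 3.8806.
u_2 = w_2 − 3.8806·e_1 = (-0.8824, -0.8235, -2.1176).
‖u_2‖ = 2.4375, so e_2 = (-0.3620, -0.3379, -0.8688).
e_1·w_3 = 0.4851·0 + 0.7276·(-4) + (-0.4851)·(-3) = -1.4552; e_2·w_3 = (-0.3620)·0 + (-0.3379)·(-4) + (-0.8688)·(-3) = 3.9578.
u_3 = w_3 + 1.4552·e_1 − 3.9578·e_2 = (2.1386, -1.6040, -0.2673).
‖u_3‖ = 2.6866, so e_3 = (0.7960, -0.5970, -0.0995).

e_3 = (0.7960, -0.5970, -0.0995)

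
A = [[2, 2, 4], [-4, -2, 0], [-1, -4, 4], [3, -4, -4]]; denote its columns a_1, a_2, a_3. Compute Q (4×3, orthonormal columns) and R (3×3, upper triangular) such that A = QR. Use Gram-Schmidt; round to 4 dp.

q_1 = a_1/‖a_1‖ = (2, -4, -1, 3)/5.4772 = (0.3651, -0.7303, -0.1826, 0.5477).
r_{12} = q_1·a_2 = 0.7303.
u_2 = a_2 − 0.7303·q_1 = (1.7333, -1.4667, -3.8667, -4.4000).
‖u_2‖ = 6.2823, so q_2 = (0.2759, -0.2335, -0.6155, -0.7004).
r_{13} = q_1·a_3 = -1.4606; r_{23} = q_2·a_3 = 1.4432.
u_3 = a_3 + 1.4606·q_1 − 1.4432·q_2 = (4.1351, -0.7297, 4.6216, -2.1892).
‖u_3‖ = 6.6169, so q_3 = (0.6249, -0.1103, 0.6985, -0.3308).

Q = [[0.3651, 0.2759, 0.6249], [-0.7303, -0.2335, -0.1103], [-0.1826, -0.6155, 0.6985], [0.5477, -0.7004, -0.3308]], R = [[5.4772, 0.7303, -1.4606], [0.0000, 6.2823, 1.4432], [0.0000, 0.0000, 6.6169]]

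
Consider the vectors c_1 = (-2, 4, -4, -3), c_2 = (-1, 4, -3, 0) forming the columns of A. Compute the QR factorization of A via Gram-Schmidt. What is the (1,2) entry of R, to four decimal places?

r_{12} = 4.4721

c_1 = (-2, 4, -4, -3); ‖c_1‖ = 6.7082, so q_1 = (-0.2981, 0.5963, -0.5963, -0.4472).
r_{12} = q_1·c_2 = 4.4721.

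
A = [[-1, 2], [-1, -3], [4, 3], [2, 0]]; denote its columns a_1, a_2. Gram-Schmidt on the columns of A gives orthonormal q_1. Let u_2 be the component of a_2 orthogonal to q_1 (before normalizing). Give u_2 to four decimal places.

a_1 = (-1, -1, 4, 2); ‖a_1‖ = 4.6904, so q_1 = (-0.2132, -0.2132, 0.8528, 0.4264).
q_1·a_2 = (-0.2132)·2 + (-0.2132)·(-3) + 0.8528·3 + 0.4264·0 = 2.7716.
u_2 = a_2 − 2.7716·q_1 = (2.5909, -2.4091, 0.6364, -1.1818).

u_2 = (2.5909, -2.4091, 0.6364, -1.1818)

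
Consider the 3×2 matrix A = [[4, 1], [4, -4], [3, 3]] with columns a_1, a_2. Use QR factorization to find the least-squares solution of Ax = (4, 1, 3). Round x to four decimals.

a_1 = (4, 4, 3); ‖a_1‖ = 6.4031, so e_1 = (0.6247, 0.6247, 0.4685).
e_1·a_2 = 0.6247·1 + 0.6247·(-4) + 0.4685·3 = -0.4685.
u_2 = a_2 + 0.4685·e_1 = (1.2927, -3.7073, 3.2195).
‖u_2‖ = 5.0774, so e_2 = (0.2546, -0.7302, 0.6341).
Qᵀb = (4.5290, 2.1905).
Back-substitute: x_2 = 2.1905/5.0774 = 0.4314.
x_1 = (4.5290 + 0.4685·0.4314)/6.4031 = 0.7389.

x = (0.7389, 0.4314)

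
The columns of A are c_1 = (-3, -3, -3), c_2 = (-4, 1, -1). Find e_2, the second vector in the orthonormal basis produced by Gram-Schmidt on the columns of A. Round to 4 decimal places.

e_1 = c_1/‖c_1‖ = (-3, -3, -3)/5.1962 = (-0.5774, -0.5774, -0.5774).
r_{12} = e_1·c_2 = 2.3094.
u_2 = c_2 − 2.3094·e_1 = (-2.6667, 2.3333, 0.3333).
‖u_2‖ = 3.5590, so e_2 = (-0.7493, 0.6556, 0.0937).

e_2 = (-0.7493, 0.6556, 0.0937)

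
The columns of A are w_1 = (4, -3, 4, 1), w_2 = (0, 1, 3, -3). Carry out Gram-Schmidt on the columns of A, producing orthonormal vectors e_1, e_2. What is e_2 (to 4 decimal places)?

e_2 = (-0.1342, 0.3354, 0.5702, -0.7379)

e_1 = w_1/‖w_1‖ = (4, -3, 4, 1)/6.4807 = (0.6172, -0.4629, 0.6172, 0.1543).
r_{12} = e_1·w_2 = 0.9258.
u_2 = w_2 − 0.9258·e_1 = (-0.5714, 1.4286, 2.4286, -3.1429).
‖u_2‖ = 4.2594, so e_2 = (-0.1342, 0.3354, 0.5702, -0.7379).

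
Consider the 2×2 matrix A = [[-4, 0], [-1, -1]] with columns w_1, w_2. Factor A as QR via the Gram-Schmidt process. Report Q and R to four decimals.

w_1 = (-4, -1); ‖w_1‖ = 4.1231, so e_1 = (-0.9701, -0.2425).
e_1·w_2 = (-0.9701)·0 + (-0.2425)·(-1) = 0.2425.
u_2 = w_2 − 0.2425·e_1 = (0.2353, -0.9412).
‖u_2‖ = 0.9701, so e_2 = (0.2425, -0.9701).

Q = [[-0.9701, 0.2425], [-0.2425, -0.9701]], R = [[4.1231, 0.2425], [0.0000, 0.9701]]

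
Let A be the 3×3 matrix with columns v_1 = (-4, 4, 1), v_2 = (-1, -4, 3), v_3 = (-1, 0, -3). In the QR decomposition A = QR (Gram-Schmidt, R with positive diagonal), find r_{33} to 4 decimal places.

v_1 = (-4, 4, 1); ‖v_1‖ = 5.7446, so e_1 = (-0.6963, 0.6963, 0.1741).
e_1·v_2 = (-0.6963)·(-1) + 0.6963·(-4) + 0.1741·3 = -1.5667.
u_2 = v_2 + 1.5667·e_1 = (-2.0909, -2.9091, 3.2727).
‖u_2‖ = 4.8524, so e_2 = (-0.4309, -0.5995, 0.6745).
e_1·v_3 = (-0.6963)·(-1) + 0.6963·0 + 0.1741·(-3) = 0.1741; e_2·v_3 = (-0.4309)·(-1) + (-0.5995)·0 + 0.6745·(-3) = -1.5925.
u_3 = v_3 − 0.1741·e_1 + 1.5925·e_2 = (-1.5650, -1.0759, -1.9562).
r_{33} = ‖u_3‖ = 2.7265.

r_{33} = 2.7265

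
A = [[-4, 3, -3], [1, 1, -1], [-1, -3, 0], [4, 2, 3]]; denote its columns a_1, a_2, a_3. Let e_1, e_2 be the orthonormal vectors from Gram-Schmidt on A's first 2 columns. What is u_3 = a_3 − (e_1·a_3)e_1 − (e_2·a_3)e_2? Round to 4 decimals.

u_3 = (0.2276, -1.5026, 0.1547, 0.6419)

a_1 = (-4, 1, -1, 4); ‖a_1‖ = 5.8310, so e_1 = (-0.6860, 0.1715, -0.1715, 0.6860).
e_1·a_2 = (-0.6860)·3 + 0.1715·1 + (-0.1715)·(-3) + 0.6860·2 = 0.0000.
u_2 = a_2 + 0.0000·e_1 = (3.0000, 1.0000, -3.0000, 2.0000).
‖u_2‖ = 4.7958, so e_2 = (0.6255, 0.2085, -0.6255, 0.4170).
e_1·a_3 = (-0.6860)·(-3) + 0.1715·(-1) + (-0.1715)·0 + 0.6860·3 = 3.9445; e_2·a_3 = 0.6255·(-3) + 0.2085·(-1) + (-0.6255)·0 + 0.4170·3 = -0.8341.
u_3 = a_3 − 3.9445·e_1 + 0.8341·e_2 = (0.2276, -1.5026, 0.1547, 0.6419).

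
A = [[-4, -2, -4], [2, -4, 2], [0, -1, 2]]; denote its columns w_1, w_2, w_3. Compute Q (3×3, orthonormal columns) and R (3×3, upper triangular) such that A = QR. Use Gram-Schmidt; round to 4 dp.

Q = [[-0.8944, -0.4364, -0.0976], [0.4472, -0.8729, -0.1952], [0.0000, -0.2182, 0.9759]], R = [[4.4721, 0.0000, 4.4721], [0.0000, 4.5826, -0.4364], [0.0000, 0.0000, 1.9518]]

w_1 = (-4, 2, 0); ‖w_1‖ = 4.4721, so q_1 = (-0.8944, 0.4472, 0.0000).
q_1·w_2 = (-0.8944)·(-2) + 0.4472·(-4) + 0.0000·(-1) = 0.0000.
u_2 = w_2 + 0.0000·q_1 = (-2.0000, -4.0000, -1.0000).
‖u_2‖ = 4.5826, so q_2 = (-0.4364, -0.8729, -0.2182).
q_1·w_3 = (-0.8944)·(-4) + 0.4472·2 + 0.0000·2 = 4.4721; q_2·w_3 = (-0.4364)·(-4) + (-0.8729)·2 + (-0.2182)·2 = -0.4364.
u_3 = w_3 − 4.4721·q_1 + 0.4364·q_2 = (-0.1905, -0.3810, 1.9048).
‖u_3‖ = 1.9518, so q_3 = (-0.0976, -0.1952, 0.9759).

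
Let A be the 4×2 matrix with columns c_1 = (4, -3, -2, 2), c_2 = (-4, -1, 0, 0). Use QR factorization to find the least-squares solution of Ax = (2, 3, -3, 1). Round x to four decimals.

x = (-0.0612, -0.6939)

e_1 = c_1/‖c_1‖ = (4, -3, -2, 2)/5.7446 = (0.6963, -0.5222, -0.3482, 0.3482).
r_{12} = e_1·c_2 = -2.2630.
u_2 = c_2 + 2.2630·e_1 = (-2.4242, -2.1818, -0.7879, 0.7879).
‖u_2‖ = 3.4466, so e_2 = (-0.7034, -0.6330, -0.2286, 0.2286).
Qᵀb = (1.2185, -2.3915).
Back-substitute: x_2 = -2.3915/3.4466 = -0.6939.
x_1 = (1.2185 + 2.2630·(-0.6939))/5.7446 = -0.0612.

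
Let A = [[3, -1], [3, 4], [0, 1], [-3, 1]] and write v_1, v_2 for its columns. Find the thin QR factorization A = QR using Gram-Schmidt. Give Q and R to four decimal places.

v_1 = (3, 3, 0, -3); ‖v_1‖ = 5.1962, so e_1 = (0.5774, 0.5774, 0.0000, -0.5774).
e_1·v_2 = 0.5774·(-1) + 0.5774·4 + 0.0000·1 + (-0.5774)·1 = 1.1547.
u_2 = v_2 − 1.1547·e_1 = (-1.6667, 3.3333, 1.0000, 1.6667).
‖u_2‖ = 4.2032, so e_2 = (-0.3965, 0.7931, 0.2379, 0.3965).

Q = [[0.5774, -0.3965], [0.5774, 0.7931], [0.0000, 0.2379], [-0.5774, 0.3965]], R = [[5.1962, 1.1547], [0.0000, 4.2032]]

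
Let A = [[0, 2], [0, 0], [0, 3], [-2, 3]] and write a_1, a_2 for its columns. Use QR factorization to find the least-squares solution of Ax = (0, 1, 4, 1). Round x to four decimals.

x = (0.8846, 0.9231)

e_1 = a_1/‖a_1‖ = (0, 0, 0, -2)/2.0000 = (0.0000, 0.0000, 0.0000, -1.0000).
r_{12} = e_1·a_2 = -3.0000.
u_2 = a_2 + 3.0000·e_1 = (2.0000, 0.0000, 3.0000, 0.0000).
‖u_2‖ = 3.6056, so e_2 = (0.5547, 0.0000, 0.8321, 0.0000).
Qᵀb = (-1.0000, 3.3282).
Back-substitute: x_2 = 3.3282/3.6056 = 0.9231.
x_1 = (-1.0000 + 3.0000·0.9231)/2.0000 = 0.8846.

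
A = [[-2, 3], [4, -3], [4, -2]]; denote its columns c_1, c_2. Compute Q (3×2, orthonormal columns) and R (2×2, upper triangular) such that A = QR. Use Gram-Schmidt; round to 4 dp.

Q = [[-0.3333, 0.8666], [0.6667, -0.0619], [0.6667, 0.4952]], R = [[6.0000, -4.3333], [0.0000, 1.7951]]

c_1 = (-2, 4, 4); ‖c_1‖ = 6.0000, so e_1 = (-0.3333, 0.6667, 0.6667).
e_1·c_2 = (-0.3333)·3 + 0.6667·(-3) + 0.6667·(-2) = -4.3333.
u_2 = c_2 + 4.3333·e_1 = (1.5556, -0.1111, 0.8889).
‖u_2‖ = 1.7951, so e_2 = (0.8666, -0.0619, 0.4952).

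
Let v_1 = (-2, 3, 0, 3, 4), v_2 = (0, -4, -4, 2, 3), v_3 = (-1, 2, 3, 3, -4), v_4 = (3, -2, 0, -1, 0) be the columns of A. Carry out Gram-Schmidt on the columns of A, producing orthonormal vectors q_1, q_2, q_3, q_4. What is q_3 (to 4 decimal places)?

q_3 = (-0.1569, -0.1519, 0.1291, 0.7905, -0.5574)

v_1 = (-2, 3, 0, 3, 4); ‖v_1‖ = 6.1644, so q_1 = (-0.3244, 0.4867, 0.0000, 0.4867, 0.6489).
q_1·v_2 = (-0.3244)·0 + 0.4867·(-4) + 0.0000·(-4) + 0.4867·2 + 0.6489·3 = 0.9733.
u_2 = v_2 − 0.9733·q_1 = (0.3158, -4.4737, -4.0000, 1.5263, 2.3684).
‖u_2‖ = 6.6372, so q_2 = (0.0476, -0.6740, -0.6027, 0.2300, 0.3568).
q_1·v_3 = (-0.3244)·(-1) + 0.4867·2 + 0.0000·3 + 0.4867·3 + 0.6489·(-4) = 0.1622; q_2·v_3 = 0.0476·(-1) + (-0.6740)·2 + (-0.6027)·3 + 0.2300·3 + 0.3568·(-4) = -3.9411.
u_3 = v_3 − 0.1622·q_1 + 3.9411·q_2 = (-0.7599, -0.7354, 0.6249, 3.8274, -2.6989).
‖u_3‖ = 4.8416, so q_3 = (-0.1569, -0.1519, 0.1291, 0.7905, -0.5574).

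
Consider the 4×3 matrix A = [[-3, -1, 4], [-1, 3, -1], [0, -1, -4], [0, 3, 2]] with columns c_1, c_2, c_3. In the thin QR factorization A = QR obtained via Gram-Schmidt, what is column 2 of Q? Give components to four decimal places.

c_1 = (-3, -1, 0, 0); ‖c_1‖ = 3.1623, so q_1 = (-0.9487, -0.3162, 0.0000, 0.0000).
q_1·c_2 = (-0.9487)·(-1) + (-0.3162)·3 + 0.0000·(-1) + 0.0000·3 = 0.0000.
u_2 = c_2 + 0.0000·q_1 = (-1.0000, 3.0000, -1.0000, 3.0000).
‖u_2‖ = 4.4721, so q_2 = (-0.2236, 0.6708, -0.2236, 0.6708).

q_2 = (-0.2236, 0.6708, -0.2236, 0.6708)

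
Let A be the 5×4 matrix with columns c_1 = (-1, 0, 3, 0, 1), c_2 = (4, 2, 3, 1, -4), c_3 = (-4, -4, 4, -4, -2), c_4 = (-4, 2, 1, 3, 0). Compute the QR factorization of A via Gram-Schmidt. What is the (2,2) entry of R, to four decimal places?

c_1 = (-1, 0, 3, 0, 1); ‖c_1‖ = 3.3166, so q_1 = (-0.3015, 0.0000, 0.9045, 0.0000, 0.3015).
q_1·c_2 = (-0.3015)·4 + 0.0000·2 + 0.9045·3 + 0.0000·1 + 0.3015·(-4) = 0.3015.
u_2 = c_2 − 0.3015·q_1 = (4.0909, 2.0000, 2.7273, 1.0000, -4.0909).
r_{22} = ‖u_2‖ = 6.7756.

r_{22} = 6.7756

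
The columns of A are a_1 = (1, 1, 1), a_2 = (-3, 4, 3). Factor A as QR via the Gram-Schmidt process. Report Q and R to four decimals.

e_1 = a_1/‖a_1‖ = (1, 1, 1)/1.7321 = (0.5774, 0.5774, 0.5774).
r_{12} = e_1·a_2 = 2.3094.
u_2 = a_2 − 2.3094·e_1 = (-4.3333, 2.6667, 1.6667).
‖u_2‖ = 5.3541, so e_2 = (-0.8093, 0.4981, 0.3113).

Q = [[0.5774, -0.8093], [0.5774, 0.4981], [0.5774, 0.3113]], R = [[1.7321, 2.3094], [0.0000, 5.3541]]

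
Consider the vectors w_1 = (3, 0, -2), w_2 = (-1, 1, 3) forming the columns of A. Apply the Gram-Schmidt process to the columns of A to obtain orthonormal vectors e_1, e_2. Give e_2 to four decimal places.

w_1 = (3, 0, -2); ‖w_1‖ = 3.6056, so e_1 = (0.8321, 0.0000, -0.5547).
e_1·w_2 = 0.8321·(-1) + 0.0000·1 + (-0.5547)·3 = -2.4962.
u_2 = w_2 + 2.4962·e_1 = (1.0769, 1.0000, 1.6154).
‖u_2‖ = 2.1839, so e_2 = (0.4931, 0.4579, 0.7397).

e_2 = (0.4931, 0.4579, 0.7397)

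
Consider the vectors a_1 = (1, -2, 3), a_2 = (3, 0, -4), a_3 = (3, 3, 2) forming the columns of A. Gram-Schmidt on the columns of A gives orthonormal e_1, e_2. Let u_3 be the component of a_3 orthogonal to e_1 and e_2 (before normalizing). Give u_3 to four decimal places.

u_3 = (2.2305, 3.6245, 1.6729)

e_1 = a_1/‖a_1‖ = (1, -2, 3)/3.7417 = (0.2673, -0.5345, 0.8018).
r_{12} = e_1·a_2 = -2.4054.
u_2 = a_2 + 2.4054·e_1 = (3.6429, -1.2857, -2.0714).
‖u_2‖ = 4.3834, so e_2 = (0.8311, -0.2933, -0.4726).
r_{13} = e_1·a_3 = 0.8018; r_{23} = e_2·a_3 = 0.6681.
u_3 = a_3 − 0.8018·e_1 − 0.6681·e_2 = (2.2305, 3.6245, 1.6729).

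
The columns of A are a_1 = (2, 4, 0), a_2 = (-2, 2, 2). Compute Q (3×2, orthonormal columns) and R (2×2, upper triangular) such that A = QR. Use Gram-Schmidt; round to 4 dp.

a_1 = (2, 4, 0); ‖a_1‖ = 4.4721, so q_1 = (0.4472, 0.8944, 0.0000).
q_1·a_2 = 0.4472·(-2) + 0.8944·2 + 0.0000·2 = 0.8944.
u_2 = a_2 − 0.8944·q_1 = (-2.4000, 1.2000, 2.0000).
‖u_2‖ = 3.3466, so q_2 = (-0.7171, 0.3586, 0.5976).

Q = [[0.4472, -0.7171], [0.8944, 0.3586], [0.0000, 0.5976]], R = [[4.4721, 0.8944], [0.0000, 3.3466]]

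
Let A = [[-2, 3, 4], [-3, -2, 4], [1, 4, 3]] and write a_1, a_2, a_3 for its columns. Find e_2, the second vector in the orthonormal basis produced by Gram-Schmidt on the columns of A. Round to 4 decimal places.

a_1 = (-2, -3, 1); ‖a_1‖ = 3.7417, so e_1 = (-0.5345, -0.8018, 0.2673).
e_1·a_2 = (-0.5345)·3 + (-0.8018)·(-2) + 0.2673·4 = 1.0690.
u_2 = a_2 − 1.0690·e_1 = (3.5714, -1.1429, 3.7143).
‖u_2‖ = 5.2780, so e_2 = (0.6767, -0.2165, 0.7037).

e_2 = (0.6767, -0.2165, 0.7037)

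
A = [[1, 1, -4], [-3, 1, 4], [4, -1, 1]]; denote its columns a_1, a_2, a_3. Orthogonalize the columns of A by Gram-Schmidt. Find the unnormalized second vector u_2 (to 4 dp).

a_1 = (1, -3, 4); ‖a_1‖ = 5.0990, so e_1 = (0.1961, -0.5883, 0.7845).
e_1·a_2 = 0.1961·1 + (-0.5883)·1 + 0.7845·(-1) = -1.1767.
u_2 = a_2 + 1.1767·e_1 = (1.2308, 0.3077, -0.0769).

u_2 = (1.2308, 0.3077, -0.0769)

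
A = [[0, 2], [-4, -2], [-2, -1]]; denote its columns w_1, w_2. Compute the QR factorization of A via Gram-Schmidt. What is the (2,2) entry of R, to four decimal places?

r_{22} = 2.0000

w_1 = (0, -4, -2); ‖w_1‖ = 4.4721, so e_1 = (0.0000, -0.8944, -0.4472).
e_1·w_2 = 0.0000·2 + (-0.8944)·(-2) + (-0.4472)·(-1) = 2.2361.
u_2 = w_2 − 2.2361·e_1 = (2.0000, 0.0000, 0.0000).
r_{22} = ‖u_2‖ = 2.0000.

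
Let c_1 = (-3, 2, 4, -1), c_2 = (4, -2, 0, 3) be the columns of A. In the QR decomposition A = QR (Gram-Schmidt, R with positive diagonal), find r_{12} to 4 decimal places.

r_{12} = -3.4689

q_1 = c_1/‖c_1‖ = (-3, 2, 4, -1)/5.4772 = (-0.5477, 0.3651, 0.7303, -0.1826).
r_{12} = q_1·c_2 = -3.4689.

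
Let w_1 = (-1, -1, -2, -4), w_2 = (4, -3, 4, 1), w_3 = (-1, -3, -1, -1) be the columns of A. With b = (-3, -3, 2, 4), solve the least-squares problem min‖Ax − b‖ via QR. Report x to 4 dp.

w_1 = (-1, -1, -2, -4); ‖w_1‖ = 4.6904, so e_1 = (-0.2132, -0.2132, -0.4264, -0.8528).
e_1·w_2 = (-0.2132)·4 + (-0.2132)·(-3) + (-0.4264)·4 + (-0.8528)·1 = -2.7716.
u_2 = w_2 + 2.7716·e_1 = (3.4091, -3.5909, 2.8182, -1.3636).
‖u_2‖ = 5.8582, so e_2 = (0.5819, -0.6130, 0.4811, -0.2328).
e_1·w_3 = (-0.2132)·(-1) + (-0.2132)·(-3) + (-0.4264)·(-1) + (-0.8528)·(-1) = 2.1320; e_2·w_3 = 0.5819·(-1) + (-0.6130)·(-3) + 0.4811·(-1) + (-0.2328)·(-1) = 1.0087.
u_3 = w_3 − 2.1320·e_1 − 1.0087·e_2 = (-1.1325, -1.9272, -0.5762, 1.0530).
‖u_3‖ = 2.5371, so e_3 = (-0.4463, -0.7596, -0.2271, 0.4150).
Qᵀb = (-2.9848, 0.1241, 4.8237).
Back-substitute: x_3 = 4.8237/2.5371 = 1.9012.
x_2 = (0.1241 − 1.0087·1.9012)/5.8582 = -0.3062.
x_1 = (-2.9848 + 2.7716·(-0.3062) − 2.1320·1.9012)/4.6904 = -1.6815.

x = (-1.6815, -0.3062, 1.9012)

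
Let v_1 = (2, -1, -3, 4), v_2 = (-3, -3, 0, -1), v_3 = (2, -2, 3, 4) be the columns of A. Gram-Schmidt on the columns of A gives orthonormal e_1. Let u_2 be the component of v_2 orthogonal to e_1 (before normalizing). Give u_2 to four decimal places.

u_2 = (-2.5333, -3.2333, -0.7000, -0.0667)

v_1 = (2, -1, -3, 4); ‖v_1‖ = 5.4772, so e_1 = (0.3651, -0.1826, -0.5477, 0.7303).
e_1·v_2 = 0.3651·(-3) + (-0.1826)·(-3) + (-0.5477)·0 + 0.7303·(-1) = -1.2780.
u_2 = v_2 + 1.2780·e_1 = (-2.5333, -3.2333, -0.7000, -0.0667).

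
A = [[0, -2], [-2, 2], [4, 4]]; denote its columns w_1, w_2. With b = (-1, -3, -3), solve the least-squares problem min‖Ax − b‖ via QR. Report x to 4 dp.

w_1 = (0, -2, 4); ‖w_1‖ = 4.4721, so e_1 = (0.0000, -0.4472, 0.8944).
e_1·w_2 = 0.0000·(-2) + (-0.4472)·2 + 0.8944·4 = 2.6833.
u_2 = w_2 − 2.6833·e_1 = (-2.0000, 3.2000, 1.6000).
‖u_2‖ = 4.0988, so e_2 = (-0.4880, 0.7807, 0.3904).
Qᵀb = (-1.3416, -3.0253).
Back-substitute: x_2 = -3.0253/4.0988 = -0.7381.
x_1 = (-1.3416 − 2.6833·(-0.7381))/4.4721 = 0.1429.

x = (0.1429, -0.7381)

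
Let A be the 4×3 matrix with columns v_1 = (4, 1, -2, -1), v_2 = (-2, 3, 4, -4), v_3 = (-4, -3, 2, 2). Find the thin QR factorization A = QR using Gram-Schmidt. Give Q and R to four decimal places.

q_1 = v_1/‖v_1‖ = (4, 1, -2, -1)/4.6904 = (0.8528, 0.2132, -0.4264, -0.2132).
r_{12} = q_1·v_2 = -1.9188.
u_2 = v_2 + 1.9188·q_1 = (-0.3636, 3.4091, 3.1818, -4.4091).
‖u_2‖ = 6.4279, so q_2 = (-0.0566, 0.5304, 0.4950, -0.6859).
r_{13} = q_1·v_3 = -5.3300; r_{23} = q_2·v_3 = -1.7466.
u_3 = v_3 + 5.3300·q_1 + 1.7466·q_2 = (0.4466, -0.9373, 0.5919, -0.3344).
‖u_3‖ = 1.2410, so q_3 = (0.3599, -0.7553, 0.4769, -0.2695).

Q = [[0.8528, -0.0566, 0.3599], [0.2132, 0.5304, -0.7553], [-0.4264, 0.4950, 0.4769], [-0.2132, -0.6859, -0.2695]], R = [[4.6904, -1.9188, -5.3300], [0.0000, 6.4279, -1.7466], [0.0000, 0.0000, 1.2410]]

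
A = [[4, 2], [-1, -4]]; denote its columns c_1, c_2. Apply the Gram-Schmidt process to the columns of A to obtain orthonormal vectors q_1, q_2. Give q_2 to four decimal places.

q_2 = (-0.2425, -0.9701)

q_1 = c_1/‖c_1‖ = (4, -1)/4.1231 = (0.9701, -0.2425).
r_{12} = q_1·c_2 = 2.9104.
u_2 = c_2 − 2.9104·q_1 = (-0.8235, -3.2941).
‖u_2‖ = 3.3955, so q_2 = (-0.2425, -0.9701).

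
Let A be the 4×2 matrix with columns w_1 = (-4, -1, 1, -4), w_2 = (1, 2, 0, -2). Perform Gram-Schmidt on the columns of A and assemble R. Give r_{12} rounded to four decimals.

w_1 = (-4, -1, 1, -4); ‖w_1‖ = 5.8310, so q_1 = (-0.6860, -0.1715, 0.1715, -0.6860).
r_{12} = q_1·w_2 = 0.3430.

r_{12} = 0.3430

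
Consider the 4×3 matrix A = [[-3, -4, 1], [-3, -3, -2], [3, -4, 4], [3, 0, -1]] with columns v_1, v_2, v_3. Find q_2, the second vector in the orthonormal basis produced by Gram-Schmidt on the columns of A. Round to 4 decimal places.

v_1 = (-3, -3, 3, 3); ‖v_1‖ = 6.0000, so q_1 = (-0.5000, -0.5000, 0.5000, 0.5000).
q_1·v_2 = (-0.5000)·(-4) + (-0.5000)·(-3) + 0.5000·(-4) + 0.5000·0 = 1.5000.
u_2 = v_2 − 1.5000·q_1 = (-3.2500, -2.2500, -4.7500, -0.7500).
‖u_2‖ = 6.2249, so q_2 = (-0.5221, -0.3614, -0.7631, -0.1205).

q_2 = (-0.5221, -0.3614, -0.7631, -0.1205)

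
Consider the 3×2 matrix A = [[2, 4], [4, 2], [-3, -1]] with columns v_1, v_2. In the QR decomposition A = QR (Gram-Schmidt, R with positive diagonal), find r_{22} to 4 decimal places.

e_1 = v_1/‖v_1‖ = (2, 4, -3)/5.3852 = (0.3714, 0.7428, -0.5571).
r_{12} = e_1·v_2 = 3.5282.
u_2 = v_2 − 3.5282·e_1 = (2.6897, -0.6207, 0.9655).
r_{22} = ‖u_2‖ = 2.9243.

r_{22} = 2.9243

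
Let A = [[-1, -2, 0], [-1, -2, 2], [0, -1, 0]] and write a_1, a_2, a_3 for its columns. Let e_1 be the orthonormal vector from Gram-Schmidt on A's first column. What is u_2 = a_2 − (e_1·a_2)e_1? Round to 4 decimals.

a_1 = (-1, -1, 0); ‖a_1‖ = 1.4142, so e_1 = (-0.7071, -0.7071, 0.0000).
e_1·a_2 = (-0.7071)·(-2) + (-0.7071)·(-2) + 0.0000·(-1) = 2.8284.
u_2 = a_2 − 2.8284·e_1 = (0.0000, 0.0000, -1.0000).

u_2 = (0.0000, 0.0000, -1.0000)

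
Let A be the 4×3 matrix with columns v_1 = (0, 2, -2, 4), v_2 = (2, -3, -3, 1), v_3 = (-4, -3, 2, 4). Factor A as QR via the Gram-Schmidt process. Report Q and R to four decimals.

Q = [[0.0000, 0.4232, -0.5805], [0.4082, -0.7053, -0.5771], [-0.4082, -0.5643, 0.3435], [0.8165, 0.0705, 0.4603]], R = [[4.8990, 0.8165, 1.2247], [0.0000, 4.7258, -0.4232], [0.0000, 0.0000, 6.5819]]

v_1 = (0, 2, -2, 4); ‖v_1‖ = 4.8990, so e_1 = (0.0000, 0.4082, -0.4082, 0.8165).
e_1·v_2 = 0.0000·2 + 0.4082·(-3) + (-0.4082)·(-3) + 0.8165·1 = 0.8165.
u_2 = v_2 − 0.8165·e_1 = (2.0000, -3.3333, -2.6667, 0.3333).
‖u_2‖ = 4.7258, so e_2 = (0.4232, -0.7053, -0.5643, 0.0705).
e_1·v_3 = 0.0000·(-4) + 0.4082·(-3) + (-0.4082)·2 + 0.8165·4 = 1.2247; e_2·v_3 = 0.4232·(-4) + (-0.7053)·(-3) + (-0.5643)·2 + 0.0705·4 = -0.4232.
u_3 = v_3 − 1.2247·e_1 + 0.4232·e_2 = (-3.8209, -3.7985, 2.2612, 3.0299).
‖u_3‖ = 6.5819, so e_3 = (-0.5805, -0.5771, 0.3435, 0.4603).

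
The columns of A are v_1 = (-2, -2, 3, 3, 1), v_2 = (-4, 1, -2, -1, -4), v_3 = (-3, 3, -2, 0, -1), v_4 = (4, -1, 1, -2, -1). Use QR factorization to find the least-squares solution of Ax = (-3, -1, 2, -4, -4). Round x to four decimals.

x = (0.7143, 1.1587, 0.1587, 1.2063)

v_1 = (-2, -2, 3, 3, 1); ‖v_1‖ = 5.1962, so e_1 = (-0.3849, -0.3849, 0.5774, 0.5774, 0.1925).
e_1·v_2 = (-0.3849)·(-4) + (-0.3849)·1 + 0.5774·(-2) + 0.5774·(-1) + 0.1925·(-4) = -1.3472.
u_2 = v_2 + 1.3472·e_1 = (-4.5185, 0.4815, -1.2222, -0.2222, -3.7407).
‖u_2‖ = 6.0154, so e_2 = (-0.7512, 0.0800, -0.2032, -0.0369, -0.6219).
e_1·v_3 = (-0.3849)·(-3) + (-0.3849)·3 + 0.5774·(-2) + 0.5774·0 + 0.1925·(-1) = -1.3472; e_2·v_3 = (-0.7512)·(-3) + 0.0800·3 + (-0.2032)·(-2) + (-0.0369)·0 + (-0.6219)·(-1) = 3.5218.
u_3 = v_3 + 1.3472·e_1 − 3.5218·e_2 = (-0.8731, 2.1996, -0.5067, 0.9079, 1.4493).
‖u_3‖ = 2.9634, so e_3 = (-0.2946, 0.7422, -0.1710, 0.3064, 0.4891).
e_1·v_4 = (-0.3849)·4 + (-0.3849)·(-1) + 0.5774·1 + 0.5774·(-2) + 0.1925·(-1) = -1.9245; e_2·v_4 = (-0.7512)·4 + 0.0800·(-1) + (-0.2032)·1 + (-0.0369)·(-2) + (-0.6219)·(-1) = -2.5921; e_3·v_4 = (-0.2946)·4 + 0.7422·(-1) + (-0.1710)·1 + 0.3064·(-2) + 0.4891·(-1) = -3.1935.
u_4 = v_4 + 1.9245·e_1 + 2.5921·e_2 + 3.1935·e_3 = (0.3713, 0.8371, 1.0385, -0.0063, -0.6797).
‖u_4‖ = 1.5424, so e_4 = (0.2407, 0.5427, 0.6733, -0.0041, -0.4407).
Qᵀb = (-0.3849, 4.4023, -3.3821, 1.8607).
Back-substitute: x_4 = 1.8607/1.5424 = 1.2063.
x_3 = (-3.3821 + 3.1935·1.2063)/2.9634 = 0.1587.
x_2 = (4.4023 − 3.5218·0.1587 + 2.5921·1.2063)/6.0154 = 1.1587.
x_1 = (-0.3849 + 1.3472·1.1587 + 1.3472·0.1587 + 1.9245·1.2063)/5.1962 = 0.7143.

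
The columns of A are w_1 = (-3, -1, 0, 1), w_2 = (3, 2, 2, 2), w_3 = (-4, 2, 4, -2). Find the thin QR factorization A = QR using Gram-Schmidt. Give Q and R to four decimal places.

q_1 = w_1/‖w_1‖ = (-3, -1, 0, 1)/3.3166 = (-0.9045, -0.3015, 0.0000, 0.3015).
r_{12} = q_1·w_2 = -2.7136.
u_2 = w_2 + 2.7136·q_1 = (0.5455, 1.1818, 2.0000, 2.8182).
‖u_2‖ = 3.6927, so q_2 = (0.1477, 0.3200, 0.5416, 0.7632).
r_{13} = q_1·w_3 = 2.4121; r_{23} = q_2·w_3 = 0.6893.
u_3 = w_3 − 2.4121·q_1 − 0.6893·q_2 = (-1.9200, 2.5067, 3.6267, -3.2533).
‖u_3‖ = 5.8057, so q_3 = (-0.3307, 0.4318, 0.6247, -0.5604).

Q = [[-0.9045, 0.1477, -0.3307], [-0.3015, 0.3200, 0.4318], [0.0000, 0.5416, 0.6247], [0.3015, 0.7632, -0.5604]], R = [[3.3166, -2.7136, 2.4121], [0.0000, 3.6927, 0.6893], [0.0000, 0.0000, 5.8057]]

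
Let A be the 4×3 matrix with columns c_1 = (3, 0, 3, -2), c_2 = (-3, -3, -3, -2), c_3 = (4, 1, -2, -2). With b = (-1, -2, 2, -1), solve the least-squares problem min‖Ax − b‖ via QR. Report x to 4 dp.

c_1 = (3, 0, 3, -2); ‖c_1‖ = 4.6904, so e_1 = (0.6396, 0.0000, 0.6396, -0.4264).
e_1·c_2 = 0.6396·(-3) + 0.0000·(-3) + 0.6396·(-3) + (-0.4264)·(-2) = -2.9848.
u_2 = c_2 + 2.9848·e_1 = (-1.0909, -3.0000, -1.0909, -3.2727).
‖u_2‖ = 4.7001, so e_2 = (-0.2321, -0.6383, -0.2321, -0.6963).
e_1·c_3 = 0.6396·4 + 0.0000·1 + 0.6396·(-2) + (-0.4264)·(-2) = 2.1320; e_2·c_3 = (-0.2321)·4 + (-0.6383)·1 + (-0.2321)·(-2) + (-0.6963)·(-2) = 0.2901.
u_3 = c_3 − 2.1320·e_1 − 0.2901·e_2 = (2.7037, 1.1852, -3.2963, -0.8889).
‖u_3‖ = 4.5134, so e_3 = (0.5990, 0.2626, -0.7303, -0.1969).
Qᵀb = (1.0660, 1.7408, -2.3880).
Back-substitute: x_3 = -2.3880/4.5134 = -0.5291.
x_2 = (1.7408 − 0.2901·(-0.5291))/4.7001 = 0.4030.
x_1 = (1.0660 + 2.9848·0.4030 − 2.1320·(-0.5291))/4.6904 = 0.7242.

x = (0.7242, 0.4030, -0.5291)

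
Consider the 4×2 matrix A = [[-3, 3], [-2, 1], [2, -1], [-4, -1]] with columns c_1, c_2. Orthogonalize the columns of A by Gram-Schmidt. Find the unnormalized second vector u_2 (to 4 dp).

u_2 = (2.1818, 0.4545, -0.4545, -2.0909)

c_1 = (-3, -2, 2, -4); ‖c_1‖ = 5.7446, so e_1 = (-0.5222, -0.3482, 0.3482, -0.6963).
e_1·c_2 = (-0.5222)·3 + (-0.3482)·1 + 0.3482·(-1) + (-0.6963)·(-1) = -1.5667.
u_2 = c_2 + 1.5667·e_1 = (2.1818, 0.4545, -0.4545, -2.0909).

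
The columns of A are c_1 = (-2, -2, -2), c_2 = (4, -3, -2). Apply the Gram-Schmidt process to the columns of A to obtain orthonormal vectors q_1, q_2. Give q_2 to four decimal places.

q_1 = c_1/‖c_1‖ = (-2, -2, -2)/3.4641 = (-0.5774, -0.5774, -0.5774).
r_{12} = q_1·c_2 = 0.5774.
u_2 = c_2 − 0.5774·q_1 = (4.3333, -2.6667, -1.6667).
‖u_2‖ = 5.3541, so q_2 = (0.8093, -0.4981, -0.3113).

q_2 = (0.8093, -0.4981, -0.3113)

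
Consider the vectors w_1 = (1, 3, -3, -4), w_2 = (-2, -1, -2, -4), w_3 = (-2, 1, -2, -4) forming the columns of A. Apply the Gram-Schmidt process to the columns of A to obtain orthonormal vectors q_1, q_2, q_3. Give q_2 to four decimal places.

w_1 = (1, 3, -3, -4); ‖w_1‖ = 5.9161, so q_1 = (0.1690, 0.5071, -0.5071, -0.6761).
q_1·w_2 = 0.1690·(-2) + 0.5071·(-1) + (-0.5071)·(-2) + (-0.6761)·(-4) = 2.8735.
u_2 = w_2 − 2.8735·q_1 = (-2.4857, -2.4571, -0.5429, -2.0571).
‖u_2‖ = 4.0918, so q_2 = (-0.6075, -0.6005, -0.1327, -0.5027).

q_2 = (-0.6075, -0.6005, -0.1327, -0.5027)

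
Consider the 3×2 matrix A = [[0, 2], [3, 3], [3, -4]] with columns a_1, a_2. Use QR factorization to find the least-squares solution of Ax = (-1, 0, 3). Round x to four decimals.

x = (0.4269, -0.4386)

a_1 = (0, 3, 3); ‖a_1‖ = 4.2426, so q_1 = (0.0000, 0.7071, 0.7071).
q_1·a_2 = 0.0000·2 + 0.7071·3 + 0.7071·(-4) = -0.7071.
u_2 = a_2 + 0.7071·q_1 = (2.0000, 3.5000, -3.5000).
‖u_2‖ = 5.3385, so q_2 = (0.3746, 0.6556, -0.6556).
Qᵀb = (2.1213, -2.3415).
Back-substitute: x_2 = -2.3415/5.3385 = -0.4386.
x_1 = (2.1213 + 0.7071·(-0.4386))/4.2426 = 0.4269.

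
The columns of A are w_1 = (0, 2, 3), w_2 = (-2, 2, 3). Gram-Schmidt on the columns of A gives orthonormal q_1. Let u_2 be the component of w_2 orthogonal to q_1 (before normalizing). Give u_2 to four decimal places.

w_1 = (0, 2, 3); ‖w_1‖ = 3.6056, so q_1 = (0.0000, 0.5547, 0.8321).
q_1·w_2 = 0.0000·(-2) + 0.5547·2 + 0.8321·3 = 3.6056.
u_2 = w_2 − 3.6056·q_1 = (-2.0000, 0.0000, 0.0000).

u_2 = (-2.0000, 0.0000, 0.0000)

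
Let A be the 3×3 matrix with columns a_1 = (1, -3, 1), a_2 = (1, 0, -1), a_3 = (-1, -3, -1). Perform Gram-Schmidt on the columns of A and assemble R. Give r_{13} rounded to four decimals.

r_{13} = 2.1106

a_1 = (1, -3, 1); ‖a_1‖ = 3.3166, so q_1 = (0.3015, -0.9045, 0.3015).
r_{13} = q_1·a_3 = 2.1106.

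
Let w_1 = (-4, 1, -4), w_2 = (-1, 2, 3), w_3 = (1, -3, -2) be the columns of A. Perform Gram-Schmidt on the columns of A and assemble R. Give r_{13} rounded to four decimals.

w_1 = (-4, 1, -4); ‖w_1‖ = 5.7446, so q_1 = (-0.6963, 0.1741, -0.6963).
r_{13} = q_1·w_3 = 0.1741.

r_{13} = 0.1741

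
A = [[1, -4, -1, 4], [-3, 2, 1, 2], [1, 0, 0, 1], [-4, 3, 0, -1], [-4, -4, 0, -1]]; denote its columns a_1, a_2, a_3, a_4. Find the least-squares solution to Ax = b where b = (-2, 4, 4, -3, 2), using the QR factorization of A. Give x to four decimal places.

x = (0.2647, -0.7036, 5.9586, 0.3185)

q_1 = a_1/‖a_1‖ = (1, -3, 1, -4, -4)/6.5574 = (0.1525, -0.4575, 0.1525, -0.6100, -0.6100).
r_{12} = q_1·a_2 = -0.9150.
u_2 = a_2 + 0.9150·q_1 = (-3.8605, 1.5814, 0.1395, 2.4419, -4.5581).
‖u_2‖ = 6.6455, so q_2 = (-0.5809, 0.2380, 0.0210, 0.3674, -0.6859).
r_{13} = q_1·a_3 = -0.6100; r_{23} = q_2·a_3 = 0.8189.
u_3 = a_3 + 0.6100·q_1 − 0.8189·q_2 = (-0.4313, 0.5261, 0.0758, -0.6730, 0.1896).
‖u_3‖ = 0.9784, so q_3 = (-0.4408, 0.5377, 0.0775, -0.6878, 0.1938).
r_{14} = q_1·a_4 = 1.0675; r_{24} = q_2·a_4 = -1.5083; r_{34} = q_3·a_4 = -0.1163.
u_4 = a_4 − 1.0675·q_1 + 1.5083·q_2 + 0.1163·q_3 = (2.9098, 2.9098, 0.8779, 0.1254, -1.3608).
‖u_4‖ = 4.4240, so q_4 = (0.6577, 0.6577, 0.1984, 0.0283, -0.3076).
Qᵀb = (-0.9150, -0.2765, 5.7931, 1.4089).
Back-substitute: x_4 = 1.4089/4.4240 = 0.3185.
x_3 = (5.7931 + 0.1163·0.3185)/0.9784 = 5.9586.
x_2 = (-0.2765 − 0.8189·5.9586 + 1.5083·0.3185)/6.6455 = -0.7036.
x_1 = (-0.9150 + 0.9150·(-0.7036) + 0.6100·5.9586 − 1.0675·0.3185)/6.5574 = 0.2647.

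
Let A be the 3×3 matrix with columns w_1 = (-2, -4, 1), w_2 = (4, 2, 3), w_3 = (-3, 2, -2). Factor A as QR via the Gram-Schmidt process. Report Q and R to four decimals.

w_1 = (-2, -4, 1); ‖w_1‖ = 4.5826, so q_1 = (-0.4364, -0.8729, 0.2182).
q_1·w_2 = (-0.4364)·4 + (-0.8729)·2 + 0.2182·3 = -2.8368.
u_2 = w_2 + 2.8368·q_1 = (2.7619, -0.4762, 3.6190).
‖u_2‖ = 4.5774, so q_2 = (0.6034, -0.1040, 0.7906).
q_1·w_3 = (-0.4364)·(-3) + (-0.8729)·2 + 0.2182·(-2) = -0.8729; q_2·w_3 = 0.6034·(-3) + (-0.1040)·2 + 0.7906·(-2) = -3.5995.
u_3 = w_3 + 0.8729·q_1 + 3.5995·q_2 = (-1.2091, 0.8636, 1.0364).
‖u_3‖ = 1.8116, so q_3 = (-0.6674, 0.4767, 0.5721).

Q = [[-0.4364, 0.6034, -0.6674], [-0.8729, -0.1040, 0.4767], [0.2182, 0.7906, 0.5721]], R = [[4.5826, -2.8368, -0.8729], [0.0000, 4.5774, -3.5995], [0.0000, 0.0000, 1.8116]]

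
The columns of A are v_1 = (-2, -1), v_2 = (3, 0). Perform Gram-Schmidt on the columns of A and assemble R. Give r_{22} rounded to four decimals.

r_{22} = 1.3416

q_1 = v_1/‖v_1‖ = (-2, -1)/2.2361 = (-0.8944, -0.4472).
r_{12} = q_1·v_2 = -2.6833.
u_2 = v_2 + 2.6833·q_1 = (0.6000, -1.2000).
r_{22} = ‖u_2‖ = 1.3416.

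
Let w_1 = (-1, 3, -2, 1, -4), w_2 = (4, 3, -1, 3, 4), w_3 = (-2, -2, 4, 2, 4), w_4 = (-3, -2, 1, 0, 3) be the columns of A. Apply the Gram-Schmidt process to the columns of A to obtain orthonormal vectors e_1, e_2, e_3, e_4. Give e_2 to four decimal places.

e_2 = (0.5392, 0.5072, -0.1965, 0.4524, 0.4569)

e_1 = w_1/‖w_1‖ = (-1, 3, -2, 1, -4)/5.5678 = (-0.1796, 0.5388, -0.3592, 0.1796, -0.7184).
r_{12} = e_1·w_2 = -1.0776.
u_2 = w_2 + 1.0776·e_1 = (3.8065, 3.5806, -1.3871, 3.1935, 3.2258).
‖u_2‖ = 7.0597, so e_2 = (0.5392, 0.5072, -0.1965, 0.4524, 0.4569).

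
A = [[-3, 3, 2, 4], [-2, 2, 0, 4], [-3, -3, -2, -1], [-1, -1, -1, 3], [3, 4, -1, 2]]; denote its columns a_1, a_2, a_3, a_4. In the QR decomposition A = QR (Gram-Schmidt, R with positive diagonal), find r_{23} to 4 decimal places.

r_{23} = 1.5835

q_1 = a_1/‖a_1‖ = (-3, -2, -3, -1, 3)/5.6569 = (-0.5303, -0.3536, -0.5303, -0.1768, 0.5303).
r_{12} = q_1·a_2 = 1.5910.
u_2 = a_2 − 1.5910·q_1 = (3.8438, 2.5625, -2.1562, -0.7188, 3.1562).
‖u_2‖ = 6.0389, so q_2 = (0.6365, 0.4243, -0.3571, -0.1190, 0.5227).
r_{23} = q_2·a_3 = 1.5835.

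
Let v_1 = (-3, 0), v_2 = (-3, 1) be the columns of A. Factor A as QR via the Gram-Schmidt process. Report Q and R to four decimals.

q_1 = v_1/‖v_1‖ = (-3, 0)/3.0000 = (-1.0000, 0.0000).
r_{12} = q_1·v_2 = 3.0000.
u_2 = v_2 − 3.0000·q_1 = (0.0000, 1.0000).
‖u_2‖ = 1.0000, so q_2 = (0.0000, 1.0000).

Q = [[-1.0000, 0.0000], [0.0000, 1.0000]], R = [[3.0000, 3.0000], [0.0000, 1.0000]]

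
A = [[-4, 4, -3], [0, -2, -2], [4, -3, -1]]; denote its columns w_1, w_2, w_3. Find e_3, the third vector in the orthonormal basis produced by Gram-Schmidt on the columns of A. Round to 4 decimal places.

e_1 = w_1/‖w_1‖ = (-4, 0, 4)/5.6569 = (-0.7071, 0.0000, 0.7071).
r_{12} = e_1·w_2 = -4.9497.
u_2 = w_2 + 4.9497·e_1 = (0.5000, -2.0000, 0.5000).
‖u_2‖ = 2.1213, so e_2 = (0.2357, -0.9428, 0.2357).
r_{13} = e_1·w_3 = 1.4142; r_{23} = e_2·w_3 = 0.9428.
u_3 = w_3 − 1.4142·e_1 − 0.9428·e_2 = (-2.2222, -1.1111, -2.2222).
‖u_3‖ = 3.3333, so e_3 = (-0.6667, -0.3333, -0.6667).

e_3 = (-0.6667, -0.3333, -0.6667)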